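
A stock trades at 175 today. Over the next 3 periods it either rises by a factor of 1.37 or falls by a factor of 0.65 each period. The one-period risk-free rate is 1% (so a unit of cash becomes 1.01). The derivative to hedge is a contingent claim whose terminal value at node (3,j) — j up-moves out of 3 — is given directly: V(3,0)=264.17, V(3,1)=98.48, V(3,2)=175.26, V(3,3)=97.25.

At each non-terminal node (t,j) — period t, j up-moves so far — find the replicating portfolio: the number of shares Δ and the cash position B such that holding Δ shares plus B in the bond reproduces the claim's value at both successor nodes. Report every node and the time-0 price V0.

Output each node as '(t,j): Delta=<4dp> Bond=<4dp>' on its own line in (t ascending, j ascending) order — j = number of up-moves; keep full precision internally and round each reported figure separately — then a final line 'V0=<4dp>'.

(0,0): Delta=-0.1753 Bond=174.1642
(1,0): Delta=-0.5374 Bond=217.0944
(1,1): Delta=-0.0035 Bond=134.7174
(2,0): Delta=-3.1124 Bond=409.6547
(2,1): Delta=0.6843 Bond=28.8760
(2,2): Delta=-0.3299 Bond=243.2532
V0=143.4823

The replicating-portfolio and risk-neutral prices coincide; use p* = (1.01−0.65)/(1.37−0.65) = 0.5000 for the latter.
Terminal payoffs: V(3,0)=264.1700, V(3,1)=98.4800, V(3,2)=175.2600, V(3,3)=97.2500
  t=2,j=0: stock 73.9375 → up 101.2944 (V=98.4800), down 48.0594 (V=264.1700). Price 179.5297; hedge Δ=-3.1124, bond B=409.6547.
  t=2,j=1: stock 155.8375 → up 213.4974 (V=175.2600), down 101.2944 (V=98.4800). Price 135.5149; hedge Δ=0.6843, bond B=28.8760.
  t=2,j=2: stock 328.4575 → up 449.9868 (V=97.2500), down 213.4974 (V=175.2600). Price 134.9059; hedge Δ=-0.3299, bond B=243.2532.
  t=1,j=0: stock 113.7500 → up 155.8375 (V=135.5149), down 73.9375 (V=179.5297). Price 155.9627; hedge Δ=-0.5374, bond B=217.0944.
  t=1,j=1: stock 239.7500 → up 328.4575 (V=134.9059), down 155.8375 (V=135.5149). Price 133.8717; hedge Δ=-0.0035, bond B=134.7174.
  t=0,j=0: stock 175.0000 → up 239.7500 (V=133.8717), down 113.7500 (V=155.9627). Price 143.4823; hedge Δ=-0.1753, bond B=174.1642.
Root portfolio cost Δ·175+B reproduces V0=143.4823.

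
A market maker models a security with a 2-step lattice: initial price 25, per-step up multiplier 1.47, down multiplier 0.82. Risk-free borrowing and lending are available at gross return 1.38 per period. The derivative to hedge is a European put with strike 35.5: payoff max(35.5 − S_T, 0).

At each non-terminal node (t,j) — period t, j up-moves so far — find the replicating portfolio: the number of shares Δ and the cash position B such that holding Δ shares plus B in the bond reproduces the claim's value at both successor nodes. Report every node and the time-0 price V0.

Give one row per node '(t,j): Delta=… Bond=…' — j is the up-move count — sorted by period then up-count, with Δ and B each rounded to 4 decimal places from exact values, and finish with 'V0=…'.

(0,0): Delta=-0.2884 Bond=8.0700
(1,0): Delta=-1.0000 Bond=25.7246
(1,1): Delta=-0.2246 Bond=8.7921
V0=0.8603

No-arbitrage ⇒ martingale measure with p* = (R−d)/(u−d) = 0.8615.
Payoff layer (t=2): V(2,0)=18.6900, V(2,1)=5.3650, V(2,2)=0.0000
(1,0): S=20.5000. Δ = (V_up−V_dn)/(S_up−S_dn) = (5.3650−18.6900)/(30.1350−16.8100) = -1.0000. V = [p*·5.3650 + (1−p*)·18.6900]/1.38 = 5.2246. B = V − Δ·S = 25.7246.
(1,1): S=36.7500. Δ = (V_up−V_dn)/(S_up−S_dn) = (0.0000−5.3650)/(54.0225−30.1350) = -0.2246. V = [p*·0.0000 + (1−p*)·5.3650]/1.38 = 0.5383. B = V − Δ·S = 8.7921.
(0,0): S=25.0000. Δ = (V_up−V_dn)/(S_up−S_dn) = (0.5383−5.2246)/(36.7500−20.5000) = -0.2884. V = [p*·0.5383 + (1−p*)·5.2246]/1.38 = 0.8603. B = V − Δ·S = 8.0700.
Self-financing check: at every node Δ·S+B equals the discounted successor values.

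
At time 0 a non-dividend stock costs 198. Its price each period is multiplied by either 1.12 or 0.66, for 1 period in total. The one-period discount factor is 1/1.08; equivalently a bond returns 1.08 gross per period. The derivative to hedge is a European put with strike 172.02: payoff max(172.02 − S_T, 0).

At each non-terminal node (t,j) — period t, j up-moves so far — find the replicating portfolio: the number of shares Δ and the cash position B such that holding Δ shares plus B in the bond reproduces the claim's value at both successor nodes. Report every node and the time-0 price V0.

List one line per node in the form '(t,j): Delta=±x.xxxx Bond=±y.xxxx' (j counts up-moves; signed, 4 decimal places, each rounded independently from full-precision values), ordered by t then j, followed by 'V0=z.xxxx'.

The replicating-portfolio and risk-neutral prices coincide; use p* = (1.08−0.66)/(1.12−0.66) = 0.9130 for the latter.
At expiry t=1: V(1,0)=41.3400, V(1,1)=0.0000
  t=0,j=0: stock 198.0000 → up 221.7600 (V=0.0000), down 130.6800 (V=41.3400). Price 3.3285; hedge Δ=-0.4539, bond B=93.1981.
Each (Δ,B) replicates both successor values, so the strategy is self-financing and V0 is arbitrage-free.

(0,0): Delta=-0.4539 Bond=93.1981
V0=3.3285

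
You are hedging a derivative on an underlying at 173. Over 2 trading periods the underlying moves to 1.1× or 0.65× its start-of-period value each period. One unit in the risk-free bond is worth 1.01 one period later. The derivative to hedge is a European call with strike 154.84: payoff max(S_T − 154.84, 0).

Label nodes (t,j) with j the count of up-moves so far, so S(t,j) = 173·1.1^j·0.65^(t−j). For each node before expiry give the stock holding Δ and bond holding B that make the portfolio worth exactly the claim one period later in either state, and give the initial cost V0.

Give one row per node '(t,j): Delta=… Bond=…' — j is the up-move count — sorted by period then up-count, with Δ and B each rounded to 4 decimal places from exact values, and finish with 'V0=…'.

(0,0): Delta=0.5544 Bond=-61.7255
(1,0): Delta=0.0000 Bond=0.0000
(1,1): Delta=0.6363 Bond=-77.9285
V0=34.1865

Risk-neutral probability p* = (R−d)/(u−d) = (1.01−0.65)/(1.1−0.65) = 0.8000.
Terminal values V(2,·): V(2,0)=0.0000, V(2,1)=0.0000, V(2,2)=54.4900
  t=1,j=0: stock 112.4500 → up 123.6950 (V=0.0000), down 73.0925 (V=0.0000). Price 0.0000; hedge Δ=0.0000, bond B=0.0000.
  t=1,j=1: stock 190.3000 → up 209.3300 (V=54.4900), down 123.6950 (V=0.0000). Price 43.1604; hedge Δ=0.6363, bond B=-77.9285.
  t=0,j=0: stock 173.0000 → up 190.3000 (V=43.1604), down 112.4500 (V=0.0000). Price 34.1865; hedge Δ=0.5544, bond B=-61.7255.
Check: Δ(0,0)·S0 + B(0,0) = 34.1865 = V0.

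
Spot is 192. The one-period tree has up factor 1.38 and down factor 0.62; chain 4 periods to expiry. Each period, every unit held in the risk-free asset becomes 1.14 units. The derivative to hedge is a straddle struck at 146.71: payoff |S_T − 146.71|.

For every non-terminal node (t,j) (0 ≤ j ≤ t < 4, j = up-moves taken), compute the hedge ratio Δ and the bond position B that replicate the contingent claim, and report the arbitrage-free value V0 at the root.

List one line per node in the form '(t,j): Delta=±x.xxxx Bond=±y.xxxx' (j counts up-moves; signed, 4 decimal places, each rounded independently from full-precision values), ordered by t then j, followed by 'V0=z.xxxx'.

Risk-neutral probability p* = (R−d)/(u−d) = (1.14−0.62)/(1.38−0.62) = 0.6842.
Payoff layer (t=4): V(4,0)=118.3394, V(4,1)=83.5626, V(4,2)=6.1561, V(4,3)=166.1357, V(4,4)=549.6240
(3,0): S=45.7590. Δ = (V_up−V_dn)/(S_up−S_dn) = (83.5626−118.3394)/(63.1474−28.3706) = -1.0000. V = [p*·83.5626 + (1−p*)·118.3394]/1.14 = 82.9340. B = V − Δ·S = 128.6930.
(3,1): S=101.8506. Δ = (V_up−V_dn)/(S_up−S_dn) = (6.1561−83.5626)/(140.5539−63.1474) = -1.0000. V = [p*·6.1561 + (1−p*)·83.5626]/1.14 = 26.8424. B = V − Δ·S = 128.6930.
(3,2): S=226.6998. Δ = (V_up−V_dn)/(S_up−S_dn) = (166.1357−6.1561)/(312.8457−140.5539) = 0.9285. V = [p*·166.1357 + (1−p*)·6.1561]/1.14 = 101.4174. B = V − Δ·S = -109.0820.
(3,3): S=504.5898. Δ = (V_up−V_dn)/(S_up−S_dn) = (549.6240−166.1357)/(696.3340−312.8457) = 1.0000. V = [p*·549.6240 + (1−p*)·166.1357]/1.14 = 375.8968. B = V − Δ·S = -128.6930.
(2,0): S=73.8048. Δ = (V_up−V_dn)/(S_up−S_dn) = (26.8424−82.9340)/(101.8506−45.7590) = -1.0000. V = [p*·26.8424 + (1−p*)·82.9340]/1.14 = 39.0838. B = V − Δ·S = 112.8886.
(2,1): S=164.2752. Δ = (V_up−V_dn)/(S_up−S_dn) = (101.4174−26.8424)/(226.6998−101.8506) = 0.5973. V = [p*·101.4174 + (1−p*)·26.8424]/1.14 = 68.3047. B = V − Δ·S = -29.8203.
(2,2): S=365.6448. Δ = (V_up−V_dn)/(S_up−S_dn) = (375.8968−101.4174)/(504.5898−226.6998) = 0.9877. V = [p*·375.8968 + (1−p*)·101.4174]/1.14 = 253.7010. B = V − Δ·S = -107.4562.
(1,0): S=119.0400. Δ = (V_up−V_dn)/(S_up−S_dn) = (68.3047−39.0838)/(164.2752−73.8048) = 0.3230. V = [p*·68.3047 + (1−p*)·39.0838]/1.14 = 51.8220. B = V − Δ·S = 13.3734.
(1,1): S=264.9600. Δ = (V_up−V_dn)/(S_up−S_dn) = (253.7010−68.3047)/(365.6448−164.2752) = 0.9207. V = [p*·253.7010 + (1−p*)·68.3047]/1.14 = 171.1884. B = V − Δ·S = -72.7540.
(0,0): S=192.0000. Δ = (V_up−V_dn)/(S_up−S_dn) = (171.1884−51.8220)/(264.9600−119.0400) = 0.8180. V = [p*·171.1884 + (1−p*)·51.8220]/1.14 = 117.0998. B = V − Δ·S = -39.9613.
Each (Δ,B) replicates both successor values, so the strategy is self-financing and V0 is arbitrage-free.

(0,0): Delta=0.8180 Bond=-39.9613
(1,0): Delta=0.3230 Bond=13.3734
(1,1): Delta=0.9207 Bond=-72.7540
(2,0): Delta=-1.0000 Bond=112.8886
(2,1): Delta=0.5973 Bond=-29.8203
(2,2): Delta=0.9877 Bond=-107.4562
(3,0): Delta=-1.0000 Bond=128.6930
(3,1): Delta=-1.0000 Bond=128.6930
(3,2): Delta=0.9285 Bond=-109.0820
(3,3): Delta=1.0000 Bond=-128.6930
V0=117.0998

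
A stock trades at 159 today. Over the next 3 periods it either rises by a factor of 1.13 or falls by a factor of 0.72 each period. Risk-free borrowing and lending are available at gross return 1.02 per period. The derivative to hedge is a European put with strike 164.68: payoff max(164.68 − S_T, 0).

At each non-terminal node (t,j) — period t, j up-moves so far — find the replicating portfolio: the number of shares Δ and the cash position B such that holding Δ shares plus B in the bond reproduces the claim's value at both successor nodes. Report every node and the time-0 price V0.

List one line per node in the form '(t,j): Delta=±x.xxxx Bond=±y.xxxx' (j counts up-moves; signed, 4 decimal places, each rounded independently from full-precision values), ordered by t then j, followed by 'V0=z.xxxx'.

(0,0): Delta=-0.4889 Bond=97.8229
(1,0): Delta=-1.0000 Bond=158.2853
(1,1): Delta=-0.3695 Bond=78.3272
(2,0): Delta=-1.0000 Bond=161.4510
(2,1): Delta=-1.0000 Bond=161.4510
(2,2): Delta=-0.2223 Bond=49.9894
V0=20.0811

Under the risk-neutral measure, an up-move has probability p* = (R−d)/(u−d) = 0.7317 and values discount at R = 1.02.
Terminal payoffs: V(3,0)=105.3336, V(3,1)=71.5391, V(3,2)=18.5005, V(3,3)=0.0000
Node (2,0) S=82.4256: V=(p*·71.5391+(1−p*)·105.3336)/1.02=79.0254; Δ=(71.5391−105.3336)/(93.1409−59.3464)=-1.0000; B=V−Δ·S=161.4510
Node (2,1) S=129.3624: V=(p*·18.5005+(1−p*)·71.5391)/1.02=32.0886; Δ=(18.5005−71.5391)/(146.1795−93.1409)=-1.0000; B=V−Δ·S=161.4510
Node (2,2) S=203.0271: V=(p*·0.0000+(1−p*)·18.5005)/1.02=4.8662; Δ=(0.0000−18.5005)/(229.4206−146.1795)=-0.2223; B=V−Δ·S=49.9894
Node (1,0) S=114.4800: V=(p*·32.0886+(1−p*)·79.0254)/1.02=43.8053; Δ=(32.0886−79.0254)/(129.3624−82.4256)=-1.0000; B=V−Δ·S=158.2853
Node (1,1) S=179.6700: V=(p*·4.8662+(1−p*)·32.0886)/1.02=11.9312; Δ=(4.8662−32.0886)/(203.0271−129.3624)=-0.3695; B=V−Δ·S=78.3272
Node (0,0) S=159.0000: V=(p*·11.9312+(1−p*)·43.8053)/1.02=20.0811; Δ=(11.9312−43.8053)/(179.6700−114.4800)=-0.4889; B=V−Δ·S=97.8229
Self-financing check: at every node Δ·S+B equals the discounted successor values.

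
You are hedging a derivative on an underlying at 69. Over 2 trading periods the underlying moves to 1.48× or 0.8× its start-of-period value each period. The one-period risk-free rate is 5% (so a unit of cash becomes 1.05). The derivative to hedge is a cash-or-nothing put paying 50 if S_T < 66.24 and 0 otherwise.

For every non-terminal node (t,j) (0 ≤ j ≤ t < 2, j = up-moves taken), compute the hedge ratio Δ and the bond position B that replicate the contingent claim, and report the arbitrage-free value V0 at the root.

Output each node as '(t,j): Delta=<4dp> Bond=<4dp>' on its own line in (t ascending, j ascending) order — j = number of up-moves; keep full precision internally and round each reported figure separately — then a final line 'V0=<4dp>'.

(0,0): Delta=-0.6418 Bond=62.4171
(1,0): Delta=-1.3321 Bond=103.6415
(1,1): Delta=0.0000 Bond=0.0000
V0=18.1347

Risk-neutral probability p* = (R−d)/(u−d) = (1.05−0.8)/(1.48−0.8) = 0.3676.
Terminal payoffs: V(2,0)=50.0000, V(2,1)=0.0000, V(2,2)=0.0000
Node (1,0) S=55.2000: V=(p*·0.0000+(1−p*)·50.0000)/1.05=30.1120; Δ=(0.0000−50.0000)/(81.6960−44.1600)=-1.3321; B=V−Δ·S=103.6415
Node (1,1) S=102.1200: V=(p*·0.0000+(1−p*)·0.0000)/1.05=0.0000; Δ=(0.0000−0.0000)/(151.1376−81.6960)=0.0000; B=V−Δ·S=0.0000
Node (0,0) S=69.0000: V=(p*·0.0000+(1−p*)·30.1120)/1.05=18.1347; Δ=(0.0000−30.1120)/(102.1200−55.2000)=-0.6418; B=V−Δ·S=62.4171
Root portfolio cost Δ·69+B reproduces V0=18.1347.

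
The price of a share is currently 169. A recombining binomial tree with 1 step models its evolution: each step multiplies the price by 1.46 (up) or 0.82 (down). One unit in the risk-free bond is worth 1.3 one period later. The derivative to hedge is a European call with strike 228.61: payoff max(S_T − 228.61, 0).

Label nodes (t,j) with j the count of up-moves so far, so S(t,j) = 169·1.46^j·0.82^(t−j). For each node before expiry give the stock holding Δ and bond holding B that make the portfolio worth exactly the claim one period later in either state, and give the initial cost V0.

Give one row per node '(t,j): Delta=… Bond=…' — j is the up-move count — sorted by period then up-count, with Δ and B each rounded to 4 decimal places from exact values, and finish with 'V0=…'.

Risk-neutral probability p* = (R−d)/(u−d) = (1.3−0.82)/(1.46−0.82) = 0.7500.
Payoff layer (t=1): V(1,0)=0.0000, V(1,1)=18.1300
(0,0): S=169.0000. Δ = (V_up−V_dn)/(S_up−S_dn) = (18.1300−0.0000)/(246.7400−138.5800) = 0.1676. V = [p*·18.1300 + (1−p*)·0.0000]/1.3 = 10.4596. B = V − Δ·S = -17.8685.
Root portfolio cost Δ·169+B reproduces V0=10.4596.

(0,0): Delta=0.1676 Bond=-17.8685
V0=10.4596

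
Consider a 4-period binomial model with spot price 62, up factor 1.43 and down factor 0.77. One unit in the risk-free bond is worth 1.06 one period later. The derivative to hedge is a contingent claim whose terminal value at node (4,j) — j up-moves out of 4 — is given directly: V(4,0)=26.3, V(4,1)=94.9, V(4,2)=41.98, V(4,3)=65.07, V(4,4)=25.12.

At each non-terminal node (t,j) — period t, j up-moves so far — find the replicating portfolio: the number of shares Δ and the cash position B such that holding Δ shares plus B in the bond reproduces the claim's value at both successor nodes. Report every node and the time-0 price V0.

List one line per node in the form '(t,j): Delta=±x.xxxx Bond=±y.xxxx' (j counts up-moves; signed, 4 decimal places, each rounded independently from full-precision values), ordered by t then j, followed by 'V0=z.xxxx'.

(0,0): Delta=-0.1175 Bond=55.2749
(1,0): Delta=-0.0015 Bond=53.0522
(1,1): Delta=-0.1973 Bond=65.6586
(2,0): Delta=0.5912 Bond=34.4459
(2,1): Delta=-0.4087 Bond=84.0357
(2,2): Delta=-0.0520 Bond=51.1777
(3,0): Delta=3.6721 Bond=-50.6918
(3,1): Delta=-1.5253 Bond=147.7736
(3,2): Delta=0.3584 Bond=14.1903
(3,3): Delta=-0.3339 Bond=105.3569
V0=47.9870

Since d<R<u, set p* = (R−d)/(u−d) = 0.4394; price each node as the discounted p*-expectation of its children.
Terminal values V(4,·): V(4,0)=26.3000, V(4,1)=94.9000, V(4,2)=41.9800, V(4,3)=65.0700, V(4,4)=25.1200
  t=3,j=0: stock 28.3050 → up 40.4762 (V=94.9000), down 21.7949 (V=26.3000). Price 53.2476; hedge Δ=3.6721, bond B=-50.6918.
  t=3,j=1: stock 52.5665 → up 75.1701 (V=41.9800), down 40.4762 (V=94.9000). Price 67.5918; hedge Δ=-1.5253, bond B=147.7736.
  t=3,j=2: stock 97.6235 → up 139.6016 (V=65.0700), down 75.1701 (V=41.9800). Price 49.1751; hedge Δ=0.3584, bond B=14.1903.
  t=3,j=3: stock 181.3008 → up 259.2602 (V=25.1200), down 139.6016 (V=65.0700). Price 44.8266; hedge Δ=-0.3339, bond B=105.3569.
  t=2,j=0: stock 36.7598 → up 52.5665 (V=67.5918), down 28.3050 (V=53.2476). Price 56.1796; hedge Δ=0.5912, bond B=34.4459.
  t=2,j=1: stock 68.2682 → up 97.6235 (V=49.1751), down 52.5665 (V=67.5918). Price 56.1317; hedge Δ=-0.4087, bond B=84.0357.
  t=2,j=2: stock 126.7838 → up 181.3008 (V=44.8266), down 97.6235 (V=49.1751). Price 44.5891; hedge Δ=-0.0520, bond B=51.1777.
  t=1,j=0: stock 47.7400 → up 68.2682 (V=56.1317), down 36.7598 (V=56.1796). Price 52.9797; hedge Δ=-0.0015, bond B=53.0522.
  t=1,j=1: stock 88.6600 → up 126.7838 (V=44.5891), down 68.2682 (V=56.1317). Price 48.1697; hedge Δ=-0.1973, bond B=65.6586.
  t=0,j=0: stock 62.0000 → up 88.6600 (V=48.1697), down 47.7400 (V=52.9797). Price 47.9870; hedge Δ=-0.1175, bond B=55.2749.
Check: Δ(0,0)·S0 + B(0,0) = 47.9870 = V0.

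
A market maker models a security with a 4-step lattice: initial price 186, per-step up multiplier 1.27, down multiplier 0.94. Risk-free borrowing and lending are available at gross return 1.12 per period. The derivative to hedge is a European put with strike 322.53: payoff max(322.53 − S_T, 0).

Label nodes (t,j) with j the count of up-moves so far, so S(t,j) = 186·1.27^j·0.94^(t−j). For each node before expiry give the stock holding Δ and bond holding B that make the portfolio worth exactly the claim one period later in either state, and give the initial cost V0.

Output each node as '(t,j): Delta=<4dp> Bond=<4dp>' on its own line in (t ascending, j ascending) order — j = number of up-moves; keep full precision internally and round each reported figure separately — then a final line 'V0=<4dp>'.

Under the risk-neutral measure, an up-move has probability p* = (R−d)/(u−d) = 0.5455 and values discount at R = 1.12.
At expiry t=4: V(4,0)=177.3107, V(4,1)=126.3294, V(4,2)=57.4505, V(4,3)=0.0000, V(4,4)=0.0000
Node (3,0) S=154.4886: V=(p*·126.3294+(1−p*)·177.3107)/1.12=133.4846; Δ=(126.3294−177.3107)/(196.2006−145.2193)=-1.0000; B=V−Δ·S=287.9732
Node (3,1) S=208.7240: V=(p*·57.4505+(1−p*)·126.3294)/1.12=79.2492; Δ=(57.4505−126.3294)/(265.0795−196.2006)=-1.0000; B=V−Δ·S=287.9732
Node (3,2) S=281.9994: V=(p*·0.0000+(1−p*)·57.4505)/1.12=23.3160; Δ=(0.0000−57.4505)/(358.1393−265.0795)=-0.6174; B=V−Δ·S=197.4085
Node (3,3) S=380.9992: V=(p*·0.0000+(1−p*)·0.0000)/1.12=0.0000; Δ=(0.0000−0.0000)/(483.8690−358.1393)=0.0000; B=V−Δ·S=0.0000
Node (2,0) S=164.3496: V=(p*·79.2492+(1−p*)·133.4846)/1.12=92.7693; Δ=(79.2492−133.4846)/(208.7240−154.4886)=-1.0000; B=V−Δ·S=257.1189
Node (2,1) S=222.0468: V=(p*·23.3160+(1−p*)·79.2492)/1.12=43.5180; Δ=(23.3160−79.2492)/(281.9994−208.7240)=-0.7633; B=V−Δ·S=213.0127
Node (2,2) S=299.9994: V=(p*·0.0000+(1−p*)·23.3160)/1.12=9.4626; Δ=(0.0000−23.3160)/(380.9992−281.9994)=-0.2355; B=V−Δ·S=80.1171
Node (1,0) S=174.8400: V=(p*·43.5180+(1−p*)·92.7693)/1.12=58.8437; Δ=(43.5180−92.7693)/(222.0468−164.3496)=-0.8536; B=V−Δ·S=208.0902
Node (1,1) S=236.2200: V=(p*·9.4626+(1−p*)·43.5180)/1.12=22.2700; Δ=(9.4626−43.5180)/(299.9994−222.0468)=-0.4369; B=V−Δ·S=125.4680
Node (0,0) S=186.0000: V=(p*·22.2700+(1−p*)·58.8437)/1.12=34.7271; Δ=(22.2700−58.8437)/(236.2200−174.8400)=-0.5959; B=V−Δ·S=145.5567
Root portfolio cost Δ·186+B reproduces V0=34.7271.

(0,0): Delta=-0.5959 Bond=145.5567
(1,0): Delta=-0.8536 Bond=208.0902
(1,1): Delta=-0.4369 Bond=125.4680
(2,0): Delta=-1.0000 Bond=257.1189
(2,1): Delta=-0.7633 Bond=213.0127
(2,2): Delta=-0.2355 Bond=80.1171
(3,0): Delta=-1.0000 Bond=287.9732
(3,1): Delta=-1.0000 Bond=287.9732
(3,2): Delta=-0.6174 Bond=197.4085
(3,3): Delta=0.0000 Bond=0.0000
V0=34.7271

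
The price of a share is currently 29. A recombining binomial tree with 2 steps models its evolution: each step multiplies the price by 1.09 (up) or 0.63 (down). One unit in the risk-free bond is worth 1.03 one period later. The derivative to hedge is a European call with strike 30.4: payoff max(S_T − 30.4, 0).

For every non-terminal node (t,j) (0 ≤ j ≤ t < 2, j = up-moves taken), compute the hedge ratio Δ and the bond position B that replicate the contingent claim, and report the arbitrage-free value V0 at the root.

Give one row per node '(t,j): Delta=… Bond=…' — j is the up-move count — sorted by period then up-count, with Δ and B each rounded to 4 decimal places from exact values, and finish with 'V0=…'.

(0,0): Delta=0.2566 Bond=-4.5519
(1,0): Delta=0.0000 Bond=0.0000
(1,1): Delta=0.2789 Bond=-5.3917
V0=2.8901

Under the risk-neutral measure, an up-move has probability p* = (R−d)/(u−d) = 0.8696 and values discount at R = 1.03.
At expiry t=2: V(2,0)=0.0000, V(2,1)=0.0000, V(2,2)=4.0549
Node (1,0) S=18.2700: V=(p*·0.0000+(1−p*)·0.0000)/1.03=0.0000; Δ=(0.0000−0.0000)/(19.9143−11.5101)=0.0000; B=V−Δ·S=0.0000
Node (1,1) S=31.6100: V=(p*·4.0549+(1−p*)·0.0000)/1.03=3.4233; Δ=(4.0549−0.0000)/(34.4549−19.9143)=0.2789; B=V−Δ·S=-5.3917
Node (0,0) S=29.0000: V=(p*·3.4233+(1−p*)·0.0000)/1.03=2.8901; Δ=(3.4233−0.0000)/(31.6100−18.2700)=0.2566; B=V−Δ·S=-4.5519
Each (Δ,B) replicates both successor values, so the strategy is self-financing and V0 is arbitrage-free.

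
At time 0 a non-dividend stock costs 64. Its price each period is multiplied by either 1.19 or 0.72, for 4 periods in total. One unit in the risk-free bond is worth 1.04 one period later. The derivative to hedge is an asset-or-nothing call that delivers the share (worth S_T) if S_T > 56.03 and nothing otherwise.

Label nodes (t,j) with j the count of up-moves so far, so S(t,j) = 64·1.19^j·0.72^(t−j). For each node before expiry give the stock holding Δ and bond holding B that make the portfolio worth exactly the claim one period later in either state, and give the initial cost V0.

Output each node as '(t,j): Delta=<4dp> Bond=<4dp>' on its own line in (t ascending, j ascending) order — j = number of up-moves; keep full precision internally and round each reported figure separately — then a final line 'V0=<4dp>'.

Since d<R<u, set p* = (R−d)/(u−d) = 0.6809; price each node as the discounted p*-expectation of its children.
Terminal values V(4,·): V(4,0)=0.0000, V(4,1)=0.0000, V(4,2)=0.0000, V(4,3)=77.6521, V(4,4)=128.3417
  t=3,j=0: stock 23.8879 → up 28.4266 (V=0.0000), down 17.1993 (V=0.0000). Price 0.0000; hedge Δ=0.0000, bond B=0.0000.
  t=3,j=1: stock 39.4813 → up 46.9828 (V=0.0000), down 28.4266 (V=0.0000). Price 0.0000; hedge Δ=0.0000, bond B=0.0000.
  t=3,j=2: stock 65.2539 → up 77.6521 (V=77.6521), down 46.9828 (V=0.0000). Price 50.8361; hedge Δ=2.5319, bond B=-114.3812.
  t=3,j=3: stock 107.8502 → up 128.3417 (V=128.3417), down 77.6521 (V=77.6521). Price 107.8502; hedge Δ=1.0000, bond B=0.0000.
  t=2,j=0: stock 33.1776 → up 39.4813 (V=0.0000), down 23.8879 (V=0.0000). Price 0.0000; hedge Δ=0.0000, bond B=0.0000.
  t=2,j=1: stock 54.8352 → up 65.2539 (V=50.8361), down 39.4813 (V=0.0000). Price 33.2806; hedge Δ=1.9725, bond B=-74.8813.
  t=2,j=2: stock 90.6304 → up 107.8502 (V=107.8502), down 65.2539 (V=50.8361). Price 86.2060; hedge Δ=1.3385, bond B=-35.1006.
  t=1,j=0: stock 46.0800 → up 54.8352 (V=33.2806), down 33.1776 (V=0.0000). Price 21.7876; hedge Δ=1.5367, bond B=-49.0221.
  t=1,j=1: stock 76.1600 → up 90.6304 (V=86.2060), down 54.8352 (V=33.2806). Price 66.6489; hedge Δ=1.4786, bond B=-45.9583.
  t=0,j=0: stock 64.0000 → up 76.1600 (V=66.6489), down 46.0800 (V=21.7876). Price 50.3187; hedge Δ=1.4914, bond B=-45.1309.
Root portfolio cost Δ·64+B reproduces V0=50.3187.

(0,0): Delta=1.4914 Bond=-45.1309
(1,0): Delta=1.5367 Bond=-49.0221
(1,1): Delta=1.4786 Bond=-45.9583
(2,0): Delta=0.0000 Bond=0.0000
(2,1): Delta=1.9725 Bond=-74.8813
(2,2): Delta=1.3385 Bond=-35.1006
(3,0): Delta=0.0000 Bond=0.0000
(3,1): Delta=0.0000 Bond=0.0000
(3,2): Delta=2.5319 Bond=-114.3812
(3,3): Delta=1.0000 Bond=0.0000
V0=50.3187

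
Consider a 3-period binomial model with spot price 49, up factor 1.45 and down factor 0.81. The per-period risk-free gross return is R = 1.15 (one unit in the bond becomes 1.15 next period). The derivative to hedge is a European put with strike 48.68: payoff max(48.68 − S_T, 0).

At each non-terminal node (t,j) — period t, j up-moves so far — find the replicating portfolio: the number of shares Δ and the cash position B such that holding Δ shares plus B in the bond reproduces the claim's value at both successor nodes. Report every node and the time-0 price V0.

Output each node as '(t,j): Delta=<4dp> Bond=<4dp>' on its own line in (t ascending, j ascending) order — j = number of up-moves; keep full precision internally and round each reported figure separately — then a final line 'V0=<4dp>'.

Since d<R<u, set p* = (R−d)/(u−d) = 0.5312; price each node as the discounted p*-expectation of its children.
Terminal values V(3,·): V(3,0)=22.6394, V(3,1)=2.0641, V(3,2)=0.0000, V(3,3)=0.0000
Node (2,0) S=32.1489: V=(p*·2.0641+(1−p*)·22.6394)/1.15=10.1815; Δ=(2.0641−22.6394)/(46.6159−26.0406)=-1.0000; B=V−Δ·S=42.3304
Node (2,1) S=57.5505: V=(p*·0.0000+(1−p*)·2.0641)/1.15=0.8413; Δ=(0.0000−2.0641)/(83.4482−46.6159)=-0.0560; B=V−Δ·S=4.0665
Node (2,2) S=103.0225: V=(p*·0.0000+(1−p*)·0.0000)/1.15=0.0000; Δ=(0.0000−0.0000)/(149.3826−83.4482)=0.0000; B=V−Δ·S=0.0000
Node (1,0) S=39.6900: V=(p*·0.8413+(1−p*)·10.1815)/1.15=4.5387; Δ=(0.8413−10.1815)/(57.5505−32.1489)=-0.3677; B=V−Δ·S=19.1328
Node (1,1) S=71.0500: V=(p*·0.0000+(1−p*)·0.8413)/1.15=0.3429; Δ=(0.0000−0.8413)/(103.0225−57.5505)=-0.0185; B=V−Δ·S=1.6575
Node (0,0) S=49.0000: V=(p*·0.3429+(1−p*)·4.5387)/1.15=2.0085; Δ=(0.3429−4.5387)/(71.0500−39.6900)=-0.1338; B=V−Δ·S=8.5644
Self-financing check: at every node Δ·S+B equals the discounted successor values.

(0,0): Delta=-0.1338 Bond=8.5644
(1,0): Delta=-0.3677 Bond=19.1328
(1,1): Delta=-0.0185 Bond=1.6575
(2,0): Delta=-1.0000 Bond=42.3304
(2,1): Delta=-0.0560 Bond=4.0665
(2,2): Delta=0.0000 Bond=0.0000
V0=2.0085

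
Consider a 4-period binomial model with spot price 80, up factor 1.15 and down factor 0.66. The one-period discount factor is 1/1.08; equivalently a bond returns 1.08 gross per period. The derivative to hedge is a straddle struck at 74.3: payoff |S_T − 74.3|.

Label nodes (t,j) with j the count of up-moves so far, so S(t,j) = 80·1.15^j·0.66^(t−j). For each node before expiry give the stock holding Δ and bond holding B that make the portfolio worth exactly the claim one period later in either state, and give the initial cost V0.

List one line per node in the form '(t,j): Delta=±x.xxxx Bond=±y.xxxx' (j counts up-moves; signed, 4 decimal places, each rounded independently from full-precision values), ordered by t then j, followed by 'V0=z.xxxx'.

No-arbitrage ⇒ martingale measure with p* = (R−d)/(u−d) = 0.8571.
Terminal values V(4,·): V(4,0)=59.1202, V(4,1)=47.8504, V(4,2)=28.2135, V(4,3)=6.0022, V(4,4)=65.6205
(3,0): S=22.9997. Δ = (V_up−V_dn)/(S_up−S_dn) = (47.8504−59.1202)/(26.4496−15.1798) = -1.0000. V = [p*·47.8504 + (1−p*)·59.1202]/1.08 = 45.7966. B = V − Δ·S = 68.7963.
(3,1): S=40.0752. Δ = (V_up−V_dn)/(S_up−S_dn) = (28.2135−47.8504)/(46.0865−26.4496) = -1.0000. V = [p*·28.2135 + (1−p*)·47.8504]/1.08 = 28.7211. B = V − Δ·S = 68.7963.
(3,2): S=69.8280. Δ = (V_up−V_dn)/(S_up−S_dn) = (6.0022−28.2135)/(80.3022−46.0865) = -0.6492. V = [p*·6.0022 + (1−p*)·28.2135]/1.08 = 8.4956. B = V − Δ·S = 53.8248.
(3,3): S=121.6700. Δ = (V_up−V_dn)/(S_up−S_dn) = (65.6205−6.0022)/(139.9205−80.3022) = 1.0000. V = [p*·65.6205 + (1−p*)·6.0022]/1.08 = 52.8737. B = V − Δ·S = -68.7963.
(2,0): S=34.8480. Δ = (V_up−V_dn)/(S_up−S_dn) = (28.7211−45.7966)/(40.0752−22.9997) = -1.0000. V = [p*·28.7211 + (1−p*)·45.7966]/1.08 = 28.8523. B = V − Δ·S = 63.7003.
(2,1): S=60.7200. Δ = (V_up−V_dn)/(S_up−S_dn) = (8.4956−28.7211)/(69.8280−40.0752) = -0.6798. V = [p*·8.4956 + (1−p*)·28.7211]/1.08 = 10.5416. B = V − Δ·S = 51.8182.
(2,2): S=105.8000. Δ = (V_up−V_dn)/(S_up−S_dn) = (52.8737−8.4956)/(121.6700−69.8280) = 0.8560. V = [p*·52.8737 + (1−p*)·8.4956]/1.08 = 43.0870. B = V − Δ·S = -47.4805.
(1,0): S=52.8000. Δ = (V_up−V_dn)/(S_up−S_dn) = (10.5416−28.8523)/(60.7200−34.8480) = -0.7077. V = [p*·10.5416 + (1−p*)·28.8523]/1.08 = 12.1828. B = V − Δ·S = 49.5515.
(1,1): S=92.0000. Δ = (V_up−V_dn)/(S_up−S_dn) = (43.0870−10.5416)/(105.8000−60.7200) = 0.7219. V = [p*·43.0870 + (1−p*)·10.5416]/1.08 = 35.5904. B = V − Δ·S = -30.8287.
(0,0): S=80.0000. Δ = (V_up−V_dn)/(S_up−S_dn) = (35.5904−12.1828)/(92.0000−52.8000) = 0.5971. V = [p*·35.5904 + (1−p*)·12.1828]/1.08 = 29.8579. B = V − Δ·S = -17.9128.
The time-0 hedge costs 29.8579, which is the no-arbitrage price.

(0,0): Delta=0.5971 Bond=-17.9128
(1,0): Delta=-0.7077 Bond=49.5515
(1,1): Delta=0.7219 Bond=-30.8287
(2,0): Delta=-1.0000 Bond=63.7003
(2,1): Delta=-0.6798 Bond=51.8182
(2,2): Delta=0.8560 Bond=-47.4805
(3,0): Delta=-1.0000 Bond=68.7963
(3,1): Delta=-1.0000 Bond=68.7963
(3,2): Delta=-0.6492 Bond=53.8248
(3,3): Delta=1.0000 Bond=-68.7963
V0=29.8579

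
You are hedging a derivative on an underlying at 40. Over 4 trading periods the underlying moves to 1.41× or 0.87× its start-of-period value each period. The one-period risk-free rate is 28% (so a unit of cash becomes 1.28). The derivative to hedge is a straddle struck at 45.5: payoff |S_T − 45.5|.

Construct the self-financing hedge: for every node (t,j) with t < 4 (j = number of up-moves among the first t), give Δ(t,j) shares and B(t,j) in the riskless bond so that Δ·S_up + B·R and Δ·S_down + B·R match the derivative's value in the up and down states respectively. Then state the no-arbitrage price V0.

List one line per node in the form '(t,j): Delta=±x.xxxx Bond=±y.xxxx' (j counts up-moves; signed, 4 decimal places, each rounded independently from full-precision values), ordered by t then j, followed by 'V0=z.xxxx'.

(0,0): Delta=0.9425 Bond=-14.3300
(1,0): Delta=0.7479 Bond=-11.5706
(1,1): Delta=0.9806 Bond=-20.4895
(2,0): Delta=0.0661 Bond=5.8329
(2,1): Delta=0.8813 Bond=-21.3557
(2,2): Delta=1.0000 Bond=-27.7710
(3,0): Delta=-1.0000 Bond=35.5469
(3,1): Delta=0.2747 Bond=-1.4375
(3,2): Delta=1.0000 Bond=-35.5469
(3,3): Delta=1.0000 Bond=-35.5469
V0=23.3704

Under the risk-neutral measure, an up-move has probability p* = (R−d)/(u−d) = 0.7593 and values discount at R = 1.28.
Terminal payoffs: V(4,0)=22.5841, V(4,1)=8.3604, V(4,2)=14.6917, V(4,3)=52.0521, V(4,4)=112.6017
Node (3,0) S=26.3401: V=(p*·8.3604+(1−p*)·22.5841)/1.28=9.2068; Δ=(8.3604−22.5841)/(37.1396−22.9159)=-1.0000; B=V−Δ·S=35.5469
Node (3,1) S=42.6892: V=(p*·14.6917+(1−p*)·8.3604)/1.28=10.2871; Δ=(14.6917−8.3604)/(60.1917−37.1396)=0.2747; B=V−Δ·S=-1.4375
Node (3,2) S=69.1859: V=(p*·52.0521+(1−p*)·14.6917)/1.28=33.6390; Δ=(52.0521−14.6917)/(97.5521−60.1917)=1.0000; B=V−Δ·S=-35.5469
Node (3,3) S=112.1288: V=(p*·112.6017+(1−p*)·52.0521)/1.28=76.5820; Δ=(112.6017−52.0521)/(158.1017−97.5521)=1.0000; B=V−Δ·S=-35.5469
Node (2,0) S=30.2760: V=(p*·10.2871+(1−p*)·9.2068)/1.28=7.8336; Δ=(10.2871−9.2068)/(42.6892−26.3401)=0.0661; B=V−Δ·S=5.8329
Node (2,1) S=49.0680: V=(p*·33.6390+(1−p*)·10.2871)/1.28=21.8885; Δ=(33.6390−10.2871)/(69.1859−42.6892)=0.8813; B=V−Δ·S=-21.3557
Node (2,2) S=79.5240: V=(p*·76.5820+(1−p*)·33.6390)/1.28=51.7530; Δ=(76.5820−33.6390)/(112.1288−69.1859)=1.0000; B=V−Δ·S=-27.7710
Node (1,0) S=34.8000: V=(p*·21.8885+(1−p*)·7.8336)/1.28=14.4570; Δ=(21.8885−7.8336)/(49.0680−30.2760)=0.7479; B=V−Δ·S=-11.5706
Node (1,1) S=56.4000: V=(p*·51.7530+(1−p*)·21.8885)/1.28=34.8152; Δ=(51.7530−21.8885)/(79.5240−49.0680)=0.9806; B=V−Δ·S=-20.4895
Node (0,0) S=40.0000: V=(p*·34.8152+(1−p*)·14.4570)/1.28=23.3704; Δ=(34.8152−14.4570)/(56.4000−34.8000)=0.9425; B=V−Δ·S=-14.3300
Each (Δ,B) replicates both successor values, so the strategy is self-financing and V0 is arbitrage-free.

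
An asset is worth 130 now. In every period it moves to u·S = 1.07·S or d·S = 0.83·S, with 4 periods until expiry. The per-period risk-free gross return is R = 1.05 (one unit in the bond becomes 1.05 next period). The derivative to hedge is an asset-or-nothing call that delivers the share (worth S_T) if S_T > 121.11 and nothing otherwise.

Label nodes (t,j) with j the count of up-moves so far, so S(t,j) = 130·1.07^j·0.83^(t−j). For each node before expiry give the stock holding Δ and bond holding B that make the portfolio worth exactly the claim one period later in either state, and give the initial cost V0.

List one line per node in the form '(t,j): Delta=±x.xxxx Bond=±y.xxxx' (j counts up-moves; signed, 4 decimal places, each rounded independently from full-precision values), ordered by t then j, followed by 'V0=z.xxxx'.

Since d<R<u, set p* = (R−d)/(u−d) = 0.9167; price each node as the discounted p*-expectation of its children.
Terminal payoffs: V(4,0)=0.0000, V(4,1)=0.0000, V(4,2)=0.0000, V(4,3)=132.1821, V(4,4)=170.4035
  t=3,j=0: stock 74.3323 → up 79.5356 (V=0.0000), down 61.6958 (V=0.0000). Price 0.0000; hedge Δ=0.0000, bond B=0.0000.
  t=3,j=1: stock 95.8260 → up 102.5338 (V=0.0000), down 79.5356 (V=0.0000). Price 0.0000; hedge Δ=0.0000, bond B=0.0000.
  t=3,j=2: stock 123.5347 → up 132.1821 (V=132.1821), down 102.5338 (V=0.0000). Price 115.3971; hedge Δ=4.4583, bond B=-435.3618.
  t=3,j=3: stock 159.2556 → up 170.4035 (V=170.4035), down 132.1821 (V=132.1821). Price 159.2556; hedge Δ=1.0000, bond B=0.0000.
  t=2,j=0: stock 89.5570 → up 95.8260 (V=0.0000), down 74.3323 (V=0.0000). Price 0.0000; hedge Δ=0.0000, bond B=0.0000.
  t=2,j=1: stock 115.4530 → up 123.5347 (V=115.3971), down 95.8260 (V=0.0000). Price 100.7435; hedge Δ=4.1646, bond B=-380.0778.
  t=2,j=2: stock 148.8370 → up 159.2556 (V=159.2556), down 123.5347 (V=115.3971). Price 148.1912; hedge Δ=1.2278, bond B=-34.5525.
  t=1,j=0: stock 107.9000 → up 115.4530 (V=100.7435), down 89.5570 (V=0.0000). Price 87.9507; hedge Δ=3.8903, bond B=-331.8139.
  t=1,j=1: stock 139.1000 → up 148.8370 (V=148.1912), down 115.4530 (V=100.7435). Price 137.3687; hedge Δ=1.4213, bond B=-60.3298.
  t=0,j=0: stock 130.0000 → up 139.1000 (V=137.3687), down 107.9000 (V=87.9507). Price 126.9053; hedge Δ=1.5839, bond B=-79.0033.
Each (Δ,B) replicates both successor values, so the strategy is self-financing and V0 is arbitrage-free.

(0,0): Delta=1.5839 Bond=-79.0033
(1,0): Delta=3.8903 Bond=-331.8139
(1,1): Delta=1.4213 Bond=-60.3298
(2,0): Delta=0.0000 Bond=0.0000
(2,1): Delta=4.1646 Bond=-380.0778
(2,2): Delta=1.2278 Bond=-34.5525
(3,0): Delta=0.0000 Bond=0.0000
(3,1): Delta=0.0000 Bond=0.0000
(3,2): Delta=4.4583 Bond=-435.3618
(3,3): Delta=1.0000 Bond=0.0000
V0=126.9053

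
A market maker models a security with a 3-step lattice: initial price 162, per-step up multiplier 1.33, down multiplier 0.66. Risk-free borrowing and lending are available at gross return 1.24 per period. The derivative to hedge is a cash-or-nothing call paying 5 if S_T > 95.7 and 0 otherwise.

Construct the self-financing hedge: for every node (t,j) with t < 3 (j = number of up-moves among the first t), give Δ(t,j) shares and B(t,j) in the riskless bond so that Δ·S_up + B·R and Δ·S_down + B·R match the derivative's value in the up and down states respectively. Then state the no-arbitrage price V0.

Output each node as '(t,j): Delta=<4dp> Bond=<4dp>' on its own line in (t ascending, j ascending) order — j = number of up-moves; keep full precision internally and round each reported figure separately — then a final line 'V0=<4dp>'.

The replicating-portfolio and risk-neutral prices coincide; use p* = (1.24−0.66)/(1.33−0.66) = 0.8657 for the latter.
Terminal payoffs: V(3,0)=0.0000, V(3,1)=0.0000, V(3,2)=5.0000, V(3,3)=5.0000
  t=2,j=0: stock 70.5672 → up 93.8544 (V=0.0000), down 46.5744 (V=0.0000). Price 0.0000; hedge Δ=0.0000, bond B=0.0000.
  t=2,j=1: stock 142.2036 → up 189.1308 (V=5.0000), down 93.8544 (V=0.0000). Price 3.4906; hedge Δ=0.0525, bond B=-3.9721.
  t=2,j=2: stock 286.5618 → up 381.1272 (V=5.0000), down 189.1308 (V=5.0000). Price 4.0323; hedge Δ=0.0000, bond B=4.0323.
  t=1,j=0: stock 106.9200 → up 142.2036 (V=3.4906), down 70.5672 (V=0.0000). Price 2.4369; hedge Δ=0.0487, bond B=-2.7730.
  t=1,j=1: stock 215.4600 → up 286.5618 (V=4.0323), down 142.2036 (V=3.4906). Price 3.1931; hedge Δ=0.0038, bond B=2.3847.
  t=0,j=0: stock 162.0000 → up 215.4600 (V=3.1931), down 106.9200 (V=2.4369). Price 2.4932; hedge Δ=0.0070, bond B=1.3644.
Check: Δ(0,0)·S0 + B(0,0) = 2.4932 = V0.

(0,0): Delta=0.0070 Bond=1.3644
(1,0): Delta=0.0487 Bond=-2.7730
(1,1): Delta=0.0038 Bond=2.3847
(2,0): Delta=0.0000 Bond=0.0000
(2,1): Delta=0.0525 Bond=-3.9721
(2,2): Delta=0.0000 Bond=4.0323
V0=2.4932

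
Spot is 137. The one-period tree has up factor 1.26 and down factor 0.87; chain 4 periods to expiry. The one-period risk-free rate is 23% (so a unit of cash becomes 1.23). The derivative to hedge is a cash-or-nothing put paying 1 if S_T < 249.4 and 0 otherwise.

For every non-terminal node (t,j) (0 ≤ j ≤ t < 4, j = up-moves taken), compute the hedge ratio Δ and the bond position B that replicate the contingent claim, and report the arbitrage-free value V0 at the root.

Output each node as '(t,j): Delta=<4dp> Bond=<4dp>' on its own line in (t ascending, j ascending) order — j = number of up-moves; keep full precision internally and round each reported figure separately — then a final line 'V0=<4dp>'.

Under the risk-neutral measure, an up-move has probability p* = (R−d)/(u−d) = 0.9231 and values discount at R = 1.23.
Terminal payoffs: V(4,0)=1.0000, V(4,1)=1.0000, V(4,2)=1.0000, V(4,3)=1.0000, V(4,4)=0.0000
  t=3,j=0: stock 90.2149 → up 113.6708 (V=1.0000), down 78.4870 (V=1.0000). Price 0.8130; hedge Δ=0.0000, bond B=0.8130.
  t=3,j=1: stock 130.6561 → up 164.6267 (V=1.0000), down 113.6708 (V=1.0000). Price 0.8130; hedge Δ=0.0000, bond B=0.8130.
  t=3,j=2: stock 189.2260 → up 238.4248 (V=1.0000), down 164.6267 (V=1.0000). Price 0.8130; hedge Δ=0.0000, bond B=0.8130.
  t=3,j=3: stock 274.0515 → up 345.3049 (V=0.0000), down 238.4248 (V=1.0000). Price 0.0625; hedge Δ=-0.0094, bond B=2.6266.
  t=2,j=0: stock 103.6953 → up 130.6561 (V=0.8130), down 90.2149 (V=0.8130). Price 0.6610; hedge Δ=0.0000, bond B=0.6610.
  t=2,j=1: stock 150.1794 → up 189.2260 (V=0.8130), down 130.6561 (V=0.8130). Price 0.6610; hedge Δ=0.0000, bond B=0.6610.
  t=2,j=2: stock 217.5012 → up 274.0515 (V=0.0625), down 189.2260 (V=0.8130). Price 0.0978; hedge Δ=-0.0088, bond B=2.0221.
  t=1,j=0: stock 119.1900 → up 150.1794 (V=0.6610), down 103.6953 (V=0.6610). Price 0.5374; hedge Δ=0.0000, bond B=0.5374.
  t=1,j=1: stock 172.6200 → up 217.5012 (V=0.0978), down 150.1794 (V=0.6610). Price 0.1147; hedge Δ=-0.0084, bond B=1.5588.
  t=0,j=0: stock 137.0000 → up 172.6200 (V=0.1147), down 119.1900 (V=0.5374). Price 0.1197; hedge Δ=-0.0079, bond B=1.2035.
Root portfolio cost Δ·137+B reproduces V0=0.1197.

(0,0): Delta=-0.0079 Bond=1.2035
(1,0): Delta=0.0000 Bond=0.5374
(1,1): Delta=-0.0084 Bond=1.5588
(2,0): Delta=0.0000 Bond=0.6610
(2,1): Delta=0.0000 Bond=0.6610
(2,2): Delta=-0.0088 Bond=2.0221
(3,0): Delta=0.0000 Bond=0.8130
(3,1): Delta=0.0000 Bond=0.8130
(3,2): Delta=0.0000 Bond=0.8130
(3,3): Delta=-0.0094 Bond=2.6266
V0=0.1197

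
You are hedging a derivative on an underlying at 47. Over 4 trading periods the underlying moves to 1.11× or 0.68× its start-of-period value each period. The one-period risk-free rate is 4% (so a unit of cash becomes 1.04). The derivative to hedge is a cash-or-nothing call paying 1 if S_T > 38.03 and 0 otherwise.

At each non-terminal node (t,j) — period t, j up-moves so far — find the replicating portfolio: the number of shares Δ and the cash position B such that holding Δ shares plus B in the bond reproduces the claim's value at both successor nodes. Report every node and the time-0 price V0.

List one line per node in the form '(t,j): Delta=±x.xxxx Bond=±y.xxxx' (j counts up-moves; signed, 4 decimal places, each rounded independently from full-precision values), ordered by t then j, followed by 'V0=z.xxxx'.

Risk-neutral probability p* = (R−d)/(u−d) = (1.04−0.68)/(1.11−0.68) = 0.8372.
Payoff layer (t=4): V(4,0)=0.0000, V(4,1)=0.0000, V(4,2)=0.0000, V(4,3)=1.0000, V(4,4)=1.0000
(3,0): S=14.7783. Δ = (V_up−V_dn)/(S_up−S_dn) = (0.0000−0.0000)/(16.4039−10.0492) = 0.0000. V = [p*·0.0000 + (1−p*)·0.0000]/1.04 = 0.0000. B = V − Δ·S = 0.0000.
(3,1): S=24.1234. Δ = (V_up−V_dn)/(S_up−S_dn) = (0.0000−0.0000)/(26.7770−16.4039) = 0.0000. V = [p*·0.0000 + (1−p*)·0.0000]/1.04 = 0.0000. B = V − Δ·S = 0.0000.
(3,2): S=39.3779. Δ = (V_up−V_dn)/(S_up−S_dn) = (1.0000−0.0000)/(43.7095−26.7770) = 0.0591. V = [p*·1.0000 + (1−p*)·0.0000]/1.04 = 0.8050. B = V − Δ·S = -1.5206.
(3,3): S=64.2787. Δ = (V_up−V_dn)/(S_up−S_dn) = (1.0000−1.0000)/(71.3493−43.7095) = 0.0000. V = [p*·1.0000 + (1−p*)·1.0000]/1.04 = 0.9615. B = V − Δ·S = 0.9615.
(2,0): S=21.7328. Δ = (V_up−V_dn)/(S_up−S_dn) = (0.0000−0.0000)/(24.1234−14.7783) = 0.0000. V = [p*·0.0000 + (1−p*)·0.0000]/1.04 = 0.0000. B = V − Δ·S = 0.0000.
(2,1): S=35.4756. Δ = (V_up−V_dn)/(S_up−S_dn) = (0.8050−0.0000)/(39.3779−24.1234) = 0.0528. V = [p*·0.8050 + (1−p*)·0.0000]/1.04 = 0.6480. B = V − Δ·S = -1.2241.
(2,2): S=57.9087. Δ = (V_up−V_dn)/(S_up−S_dn) = (0.9615−0.8050)/(64.2787−39.3779) = 0.0063. V = [p*·0.9615 + (1−p*)·0.8050]/1.04 = 0.9001. B = V − Δ·S = 0.5360.
(1,0): S=31.9600. Δ = (V_up−V_dn)/(S_up−S_dn) = (0.6480−0.0000)/(35.4756−21.7328) = 0.0472. V = [p*·0.6480 + (1−p*)·0.0000]/1.04 = 0.5217. B = V − Δ·S = -0.9854.
(1,1): S=52.1700. Δ = (V_up−V_dn)/(S_up−S_dn) = (0.9001−0.6480)/(57.9087−35.4756) = 0.0112. V = [p*·0.9001 + (1−p*)·0.6480]/1.04 = 0.8260. B = V − Δ·S = 0.2399.
(0,0): S=47.0000. Δ = (V_up−V_dn)/(S_up−S_dn) = (0.8260−0.5217)/(52.1700−31.9600) = 0.0151. V = [p*·0.8260 + (1−p*)·0.5217]/1.04 = 0.7466. B = V − Δ·S = 0.0389.
Check: Δ(0,0)·S0 + B(0,0) = 0.7466 = V0.

(0,0): Delta=0.0151 Bond=0.0389
(1,0): Delta=0.0472 Bond=-0.9854
(1,1): Delta=0.0112 Bond=0.2399
(2,0): Delta=0.0000 Bond=0.0000
(2,1): Delta=0.0528 Bond=-1.2241
(2,2): Delta=0.0063 Bond=0.5360
(3,0): Delta=0.0000 Bond=0.0000
(3,1): Delta=0.0000 Bond=0.0000
(3,2): Delta=0.0591 Bond=-1.5206
(3,3): Delta=0.0000 Bond=0.9615
V0=0.7466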